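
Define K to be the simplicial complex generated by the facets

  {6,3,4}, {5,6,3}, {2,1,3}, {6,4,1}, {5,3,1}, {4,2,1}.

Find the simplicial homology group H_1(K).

H_1 = Z.

Fix the vertex order 1 < 2 < 3 < 4 < 5 < 6 and write every simplex with vertices in increasing order. Then dim K = 2 and the simplices of K are:

  0-simplices (6): [1], [2], [3], [4], [5], [6]
  1-simplices (12): [1,2], [1,3], [1,4], [1,5], [1,6], [2,3], [2,4], [3,4], [3,5], [3,6], [4,6], [5,6]
  2-simplices (6): [1,2,3], [1,2,4], [1,3,5], [1,4,6], [3,4,6], [3,5,6]

so the chain groups are C_0 ≅ Z^6, C_1 ≅ Z^12, C_2 ≅ Z^6.

Boundary ∂_1: C_1 → C_0 is given by ∂[p,q] = [q] − [p]. For instance
  ∂[1,2] = [2] − [1].
The 6×12 boundary matrix has rank 5 and Smith normal form diag(1,1,1,1,1).

The boundary map ∂_2: C_2 → C_1 sends each 2-simplex [p,q,r] to [q,r] − [p,r] + [p,q]. For instance
  ∂[3,4,6] = [4,6] − [3,6] + [3,4],
  ∂[1,2,4] = [2,4] − [1,4] + [1,2].
The 12×6 boundary matrix has rank 6 and Smith normal form diag(1,1,1,1,1,1).

Now H_k = ker ∂_k / im ∂_{k+1}, so:

  H_1: rank ker ∂_1 − rank ∂_2 = (12 − 5) − 6 = 1, and the invariant factors of ∂_2 are all 1, so H_1 = Z.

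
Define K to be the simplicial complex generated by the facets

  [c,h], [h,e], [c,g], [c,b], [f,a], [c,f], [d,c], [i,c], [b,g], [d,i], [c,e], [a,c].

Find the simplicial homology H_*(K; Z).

We work with the vertex ordering a < b < c < d < e < f < g < h < i. The simplices of K, each written with vertices in increasing order, are:

  0-simplices (9): a, b, c, d, e, f, g, h, i
  1-simplices (12): ac, af, bc, bg, cd, ce, cf, cg, ch, ci, di, eh

giving chain groups C_0 ≅ Z^9, C_1 ≅ Z^12.

The boundary map ∂_1: C_1 → C_0 sends each edge [p,q] (with p < q) to q − p. For instance
  ∂cd = d − c.
As a 9×12 matrix over Z this has rank 8, with invariant factors (1,1,1,1,1,1,1,1).

Now H_k = ker ∂_k / im ∂_{k+1}, so:

  H_0: rank C_0 − rank ∂_1 = 9 − 8 = 1, and the invariant factors of ∂_1 are all 1, so H_0 = Z.
  H_1: rank ker ∂_1 − rank ∂_2 = (12 − 8) − 0 = 4, and there is no ∂_2, so H_1 = Z^4.

H_0 ≅ Z,  H_1 ≅ Z^4.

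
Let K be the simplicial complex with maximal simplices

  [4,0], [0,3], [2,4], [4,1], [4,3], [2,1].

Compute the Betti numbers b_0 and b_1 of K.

We work with the vertex ordering 0 < 1 < 2 < 3 < 4. The simplices of K, each written with vertices in increasing order, are:

  0-simplices (5): [0], [1], [2], [3], [4]
  1-simplices (6): [0,3], [0,4], [1,2], [1,4], [2,4], [3,4]

Hence C_0 ≅ Z^5, C_1 ≅ Z^6.

∂_1: C_1 → C_0 sends each edge [p,q] (with p < q) to q − p. For instance
  ∂[3,4] = [4] − [3].
As a 5×6 matrix over Z this has rank 4, with invariant factors (1,1,1,1).

Now H_k = ker ∂_k / im ∂_{k+1}, so:

  H_0: rank C_0 − rank ∂_1 = 5 − 4 = 1, and the invariant factors of ∂_1 are all 1, so H_0 = Z.
  H_1: rank ker ∂_1 − rank ∂_2 = (6 − 4) − 0 = 2, and there is no ∂_2, so H_1 = Z^2.

Hence the Betti numbers are b_0 = 1, b_1 = 2.

b_0 = 1, b_1 = 2.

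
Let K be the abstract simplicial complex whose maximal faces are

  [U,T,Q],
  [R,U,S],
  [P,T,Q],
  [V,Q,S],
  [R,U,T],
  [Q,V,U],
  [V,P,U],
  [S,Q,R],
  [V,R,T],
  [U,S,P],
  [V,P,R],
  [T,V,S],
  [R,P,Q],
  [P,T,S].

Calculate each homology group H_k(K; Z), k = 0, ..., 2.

H_0 = Z,  H_1 = Z^2,  H_2 = Z.

We work with the vertex ordering P < Q < R < S < T < U < V. The simplices of K, each written with vertices in increasing order, are:

  0-simplices (7): P, Q, R, S, T, U, V
  1-simplices (21): PQ, PR, PS, PT, PU, PV, QR, QS, QT, QU, QV, RS, RT, RU, RV, ST, SU, SV, TU, TV, UV
  2-simplices (14): PQR, PQT, PRV, PST, PSU, PUV, QRS, QSV, QTU, QUV, RSU, RTU, RTV, STV

giving chain groups C_0 ≅ Z^7, C_1 ≅ Z^21, C_2 ≅ Z^14.

Boundary ∂_1: C_1 → C_0 maps an edge to its endpoints' difference, ∂[p,q] = q − p.
The 7×21 boundary matrix has rank 6 and Smith normal form diag(1,1,1,1,1,1).

Boundary ∂_2: C_2 → C_1 sends each 2-simplex [p,q,r] to [q,r] − [p,r] + [p,q]. For instance
  ∂QRS = RS − QS + QR,
  ∂STV = TV − SV + ST.
The 21×14 boundary matrix has rank 13 and Smith normal form diag(1,1,1,1,1,1,1,1,1,1,1,1,1).

From H_k ≅ ker(∂_k) / im(∂_{k+1}) we obtain:

  H_0: rank C_0 − rank ∂_1 = 7 − 6 = 1, and the invariant factors of ∂_1 are all 1, so H_0 = Z.
  H_1: rank ker ∂_1 − rank ∂_2 = (21 − 6) − 13 = 2, and the invariant factors of ∂_2 are all 1, so H_1 = Z^2.
  H_2: rank ker ∂_2 − rank ∂_3 = (14 − 13) − 0 = 1, and there is no ∂_3, so H_2 = Z.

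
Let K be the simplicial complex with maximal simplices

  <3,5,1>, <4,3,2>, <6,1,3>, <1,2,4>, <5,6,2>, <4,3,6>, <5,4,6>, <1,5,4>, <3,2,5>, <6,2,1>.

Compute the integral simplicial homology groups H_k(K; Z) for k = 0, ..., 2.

H_0 ≅ Z,  H_1 ≅ Z/2Z,  H_2 = 0.

We work with the vertex ordering 1 < 2 < 3 < 4 < 5 < 6. The simplices of K, each written with vertices in increasing order, are:

  0-simplices (6): [1], [2], [3], [4], [5], [6]
  1-simplices (15): [1,2], [1,3], [1,4], [1,5], [1,6], [2,3], [2,4], [2,5], [2,6], [3,4], [3,5], [3,6], [4,5], [4,6], [5,6]
  2-simplices (10): [1,2,4], [1,2,6], [1,3,5], [1,3,6], [1,4,5], [2,3,4], [2,3,5], [2,5,6], [3,4,6], [4,5,6]

giving chain groups C_0 ≅ Z^6, C_1 ≅ Z^15, C_2 ≅ Z^10.

Boundary ∂_1: C_1 → C_0 maps an edge to its endpoints' difference, ∂[p,q] = q − p. For instance
  ∂[1,3] = [3] − [1].
The 6×15 boundary matrix has rank 5 and Smith normal form diag(1,1,1,1,1).

The boundary map ∂_2: C_2 → C_1 acts by ∂[p,q,r] = [q,r] − [p,r] + [p,q]. For instance
  ∂[1,2,6] = [2,6] − [1,6] + [1,2],
  ∂[4,5,6] = [5,6] − [4,6] + [4,5].
This gives a 15×10 integer matrix of rank 10; reducing to Smith normal form yields diagonal entries (1,1,1,1,1,1,1,1,1,2).

Computing H_k = (kernel of ∂_k) / (image of ∂_{k+1}):

  H_0: rank C_0 − rank ∂_1 = 6 − 5 = 1, and the invariant factors of ∂_1 are all 1, so H_0 ≅ Z.
  H_1: rank ker ∂_1 − rank ∂_2 = (15 − 5) − 10 = 0, and ∂_2 has invariant factor 2 > 1, so H_1 ≅ Z/2Z.
  H_2: rank ker ∂_2 − rank ∂_3 = (10 − 10) − 0 = 0, and there is no ∂_3, so H_2 ≅ 0.

As a check, the Euler characteristic is 6 − 15 + 10 = 1, which agrees with 1 − 0 + 0 = 1.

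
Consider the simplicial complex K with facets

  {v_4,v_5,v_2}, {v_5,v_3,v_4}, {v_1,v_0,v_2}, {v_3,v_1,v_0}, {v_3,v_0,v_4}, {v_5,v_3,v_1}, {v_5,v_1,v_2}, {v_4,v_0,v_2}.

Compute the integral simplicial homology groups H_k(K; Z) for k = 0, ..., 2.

H_0 = Z,  H_1 = 0,  H_2 = Z.

K has 6 vertices, 12 edges, 8 triangles.
rank ∂_0 = 0, rank ∂_1 = 5 ⇒ b_0 = 6 − 0 − 5 = 1; all invariant factors of ∂_1 are 1 so no torsion. So H_0 = Z.
rank ∂_1 = 5, rank ∂_2 = 7 ⇒ b_1 = 12 − 5 − 7 = 0; all invariant factors of ∂_2 are 1 so no torsion. So H_1 = 0.
rank ∂_2 = 7, rank ∂_3 = 0 ⇒ b_2 = 8 − 7 − 0 = 1. So H_2 = Z.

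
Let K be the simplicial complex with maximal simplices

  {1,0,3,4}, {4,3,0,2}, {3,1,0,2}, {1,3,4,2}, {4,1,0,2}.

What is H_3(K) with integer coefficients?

Fix the vertex order 0 < 1 < 2 < 3 < 4 and write every simplex with vertices in increasing order. Then dim K = 3 and the simplices of K are:

  0-simplices (5): [0], [1], [2], [3], [4]
  1-simplices (10): [0,1], [0,2], [0,3], [0,4], [1,2], [1,3], [1,4], [2,3], [2,4], [3,4]
  2-simplices (10): [0,1,2], [0,1,3], [0,1,4], [0,2,3], [0,2,4], [0,3,4], [1,2,3], [1,2,4], [1,3,4], [2,3,4]
  3-simplices (5): [0,1,2,3], [0,1,2,4], [0,1,3,4], [0,2,3,4], [1,2,3,4]

so the chain groups are C_0 ≅ Z^5, C_1 ≅ Z^10, C_2 ≅ Z^10, C_3 ≅ Z^5.

∂_1: C_1 → C_0 is given by ∂[p,q] = [q] − [p].
The 5×10 boundary matrix has rank 4 and Smith normal form diag(1,1,1,1).

The boundary map ∂_2: C_2 → C_1 acts by ∂[p,q,r] = [q,r] − [p,r] + [p,q]. For instance
  ∂[0,2,4] = [2,4] − [0,4] + [0,2],
  ∂[0,1,3] = [1,3] − [0,3] + [0,1].
This gives a 10×10 integer matrix of rank 6; reducing to Smith normal form yields diagonal entries (1,1,1,1,1,1).

Boundary ∂_3: C_3 → C_2 sends each 3-simplex σ to the alternating sum Σ_i (−1)^i (σ with its i-th vertex removed). For instance
  ∂[0,1,3,4] = [1,3,4] − [0,3,4] + [0,1,4] − [0,1,3],
  ∂[1,2,3,4] = [2,3,4] − [1,3,4] + [1,2,4] − [1,2,3].
As a 10×5 matrix over Z this has rank 4, with invariant factors (1,1,1,1).

Now H_k = ker ∂_k / im ∂_{k+1}, so:

  H_3: rank ker ∂_3 − rank ∂_4 = (5 − 4) − 0 = 1, and there is no ∂_4, so H_3 = Z.

H_3 = Z.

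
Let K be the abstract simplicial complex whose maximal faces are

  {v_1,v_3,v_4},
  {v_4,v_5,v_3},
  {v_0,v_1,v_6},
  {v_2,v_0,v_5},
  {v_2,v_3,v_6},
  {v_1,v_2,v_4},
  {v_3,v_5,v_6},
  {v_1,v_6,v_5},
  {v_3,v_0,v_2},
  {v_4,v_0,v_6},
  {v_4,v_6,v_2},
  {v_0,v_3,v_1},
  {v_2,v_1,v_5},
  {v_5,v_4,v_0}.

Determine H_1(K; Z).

Order the vertices as v_0 < v_1 < v_2 < v_3 < v_4 < v_5 < v_6. Listing each simplex with vertices in this order, K has dimension 2 with simplices:

  0-simplices (7): [v_0], [v_1], [v_2], [v_3], [v_4], [v_5], [v_6]
  1-simplices (21): (21 of them)
  2-simplices (14): (14 of them)

Hence C_0 ≅ Z^7, C_1 ≅ Z^21, C_2 ≅ Z^14.

Boundary ∂_1: C_1 → C_0 maps an edge to its endpoints' difference, ∂[p,q] = q − p. For instance
  ∂[v_0,v_1] = [v_1] − [v_0].
This gives a 7×21 integer matrix of rank 6; reducing to Smith normal form yields diagonal entries (1,1,1,1,1,1).

Boundary ∂_2: C_2 → C_1 sends each 2-simplex [p,q,r] to [q,r] − [p,r] + [p,q]. For instance
  ∂[v_1,v_5,v_6] = [v_5,v_6] − [v_1,v_6] + [v_1,v_5],
  ∂[v_0,v_1,v_3] = [v_1,v_3] − [v_0,v_3] + [v_0,v_1].
This gives a 21×14 integer matrix of rank 13; reducing to Smith normal form yields diagonal entries (1,1,1,1,1,1,1,1,1,1,1,1,1).

Reading off H_k = ker ∂_k / im ∂_{k+1}:

  H_1: rank ker ∂_1 − rank ∂_2 = (21 − 6) − 13 = 2, and the invariant factors of ∂_2 are all 1, so H_1 = Z^2.

H_1 = Z^2.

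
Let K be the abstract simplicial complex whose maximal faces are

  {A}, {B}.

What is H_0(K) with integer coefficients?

Fix the vertex order A < B and write every simplex with vertices in increasing order. Then dim K = 0 and the simplices of K are:

  0-simplices (2): A, B

giving chain groups C_0 ≅ Z^2.

Reading off H_k = ker ∂_k / im ∂_{k+1}:

  H_0: rank C_0 − rank ∂_1 = 2 − 0 = 2, and there is no ∂_1, so H_0 ≅ Z^2.

(K is a triangulation of a set of 2 points.)

H_0 = Z^2.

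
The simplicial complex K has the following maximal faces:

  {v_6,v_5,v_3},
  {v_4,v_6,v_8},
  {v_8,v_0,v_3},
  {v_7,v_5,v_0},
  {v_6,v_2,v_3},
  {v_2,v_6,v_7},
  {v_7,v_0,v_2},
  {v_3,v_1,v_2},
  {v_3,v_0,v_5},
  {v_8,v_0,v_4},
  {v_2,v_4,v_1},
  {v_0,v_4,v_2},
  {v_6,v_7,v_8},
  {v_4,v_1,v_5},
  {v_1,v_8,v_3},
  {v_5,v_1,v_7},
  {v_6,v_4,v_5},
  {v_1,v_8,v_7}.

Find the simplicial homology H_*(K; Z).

Order the vertices as v_0 < v_1 < v_2 < v_3 < v_4 < v_5 < v_6 < v_7 < v_8. Listing each simplex with vertices in this order, K has dimension 2 with simplices:

  0-simplices (9): [v_0], [v_1], [v_2], [v_3], [v_4], [v_5], [v_6], [v_7], [v_8]
  1-simplices (27): (27 of them)
  2-simplices (18): (18 of them)

so the chain groups are C_0 ≅ Z^9, C_1 ≅ Z^27, C_2 ≅ Z^18.

The boundary map ∂_1: C_1 → C_0 maps an edge to its endpoints' difference, ∂[p,q] = q − p. For instance
  ∂[v_1,v_5] = [v_5] − [v_1].
The resulting 9×27 matrix has rank 8, and its Smith normal form has invariant factors (1,1,1,1,1,1,1,1).

∂_2: C_2 → C_1 maps a triangle to the signed sum of its edges. For instance
  ∂[v_1,v_2,v_4] = [v_2,v_4] − [v_1,v_4] + [v_1,v_2],
  ∂[v_6,v_7,v_8] = [v_7,v_8] − [v_6,v_8] + [v_6,v_7].
The 27×18 boundary matrix has rank 17 and Smith normal form diag(1,1,1,1,1,1,1,1,1,1,1,1,1,1,1,1,1).

Reading off H_k = ker ∂_k / im ∂_{k+1}:

  H_0: rank C_0 − rank ∂_1 = 9 − 8 = 1, and the invariant factors of ∂_1 are all 1, so H_0 ≅ Z.
  H_1: rank ker ∂_1 − rank ∂_2 = (27 − 8) − 17 = 2, and the invariant factors of ∂_2 are all 1, so H_1 ≅ Z^2.
  H_2: rank ker ∂_2 − rank ∂_3 = (18 − 17) − 0 = 1, and there is no ∂_3, so H_2 ≅ Z.

(K is a triangulation of the torus T^2.)

H_0 ≅ Z,  H_1 ≅ Z^2,  H_2 ≅ Z.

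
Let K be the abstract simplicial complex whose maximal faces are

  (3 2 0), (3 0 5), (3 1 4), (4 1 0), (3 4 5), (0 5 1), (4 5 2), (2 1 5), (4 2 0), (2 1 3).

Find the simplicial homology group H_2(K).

Fix the vertex order 0 < 1 < 2 < 3 < 4 < 5 and write every simplex with vertices in increasing order. Then dim K = 2 and the simplices of K are:

  0-simplices (6): [0], [1], [2], [3], [4], [5]
  1-simplices (15): [0,1], [0,2], [0,3], [0,4], [0,5], [1,2], [1,3], [1,4], [1,5], [2,3], [2,4], [2,5], [3,4], [3,5], [4,5]
  2-simplices (10): [0,1,4], [0,1,5], [0,2,3], [0,2,4], [0,3,5], [1,2,3], [1,2,5], [1,3,4], [2,4,5], [3,4,5]

giving chain groups C_0 ≅ Z^6, C_1 ≅ Z^15, C_2 ≅ Z^10.

The boundary map ∂_1: C_1 → C_0 is given by ∂[p,q] = [q] − [p].
This gives a 6×15 integer matrix of rank 5; reducing to Smith normal form yields diagonal entries (1,1,1,1,1).

Boundary ∂_2: C_2 → C_1 maps a triangle to the signed sum of its edges. For instance
  ∂[0,1,4] = [1,4] − [0,4] + [0,1],
  ∂[0,3,5] = [3,5] − [0,5] + [0,3].
As a 15×10 matrix over Z this has rank 10, with invariant factors (1,1,1,1,1,1,1,1,1,2).

Computing H_k = (kernel of ∂_k) / (image of ∂_{k+1}):

  H_2: rank ker ∂_2 − rank ∂_3 = (10 − 10) − 0 = 0, and there is no ∂_3, so H_2 ≅ 0.

(K is a triangulation of the real projective plane RP^2.)

H_2 = 0.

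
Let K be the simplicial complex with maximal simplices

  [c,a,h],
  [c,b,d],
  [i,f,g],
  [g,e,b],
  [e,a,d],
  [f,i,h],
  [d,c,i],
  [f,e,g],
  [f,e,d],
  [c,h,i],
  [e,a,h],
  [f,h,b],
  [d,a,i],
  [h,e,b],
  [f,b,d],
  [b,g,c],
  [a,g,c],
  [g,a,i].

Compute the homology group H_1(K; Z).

Take the total order a < b < c < d < e < f < g < h < i on the vertex set. Then K (dimension 2) consists of the simplices:

  0-simplices (9): a, b, c, d, e, f, g, h, i
  1-simplices (27): ac, ad, ae, ag, ah, ai, bc, bd, be, bf, bg, bh, cd, cg, ch, ci, de, df, di, ef, eg, eh, fg, fh, fi, gi, hi
  2-simplices (18): acg, ach, ade, adi, aeh, agi, bcd, bcg, bdf, beg, beh, bfh, cdi, chi, def, efg, fgi, fhi

giving chain groups C_0 ≅ Z^9, C_1 ≅ Z^27, C_2 ≅ Z^18.

The boundary map ∂_1: C_1 → C_0 maps an edge to its endpoints' difference, ∂[p,q] = q − p.
As a 9×27 matrix over Z this has rank 8, with invariant factors (1,1,1,1,1,1,1,1).

The boundary map ∂_2: C_2 → C_1 sends each 2-simplex [p,q,r] to [q,r] − [p,r] + [p,q]. For instance
  ∂bfh = fh − bh + bf,
  ∂beg = eg − bg + be.
The 27×18 boundary matrix has rank 18 and Smith normal form diag(1,1,1,1,1,1,1,1,1,1,1,1,1,1,1,1,1,2).

From H_k ≅ ker(∂_k) / im(∂_{k+1}) we obtain:

  H_1: rank ker ∂_1 − rank ∂_2 = (27 − 8) − 18 = 1, and ∂_2 has invariant factor 2 > 1, so H_1 ≅ Z ⊕ Z_2.

H_1 ≅ Z ⊕ Z_2.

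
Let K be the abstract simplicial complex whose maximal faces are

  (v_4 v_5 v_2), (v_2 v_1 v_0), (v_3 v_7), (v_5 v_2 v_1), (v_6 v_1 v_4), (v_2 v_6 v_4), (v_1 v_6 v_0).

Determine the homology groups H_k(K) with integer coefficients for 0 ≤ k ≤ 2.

Fix the vertex order v_0 < v_1 < v_2 < v_3 < v_4 < v_5 < v_6 < v_7 and write every simplex with vertices in increasing order. Then dim K = 2 and the simplices of K are:

  0-simplices (8): [v_0], [v_1], [v_2], [v_3], [v_4], [v_5], [v_6], [v_7]
  1-simplices (13): [v_0,v_1], [v_0,v_2], [v_0,v_6], [v_1,v_2], [v_1,v_4], [v_1,v_5], [v_1,v_6], [v_2,v_4], [v_2,v_5], [v_2,v_6], [v_3,v_7], [v_4,v_5], [v_4,v_6]
  2-simplices (6): [v_0,v_1,v_2], [v_0,v_1,v_6], [v_1,v_2,v_5], [v_1,v_4,v_6], [v_2,v_4,v_5], [v_2,v_4,v_6]

so the chain groups are C_0 ≅ Z^8, C_1 ≅ Z^13, C_2 ≅ Z^6.

The boundary map ∂_1: C_1 → C_0 sends each edge [p,q] (with p < q) to q − p. For instance
  ∂[v_4,v_5] = [v_5] − [v_4].
The resulting 8×13 matrix has rank 6, and its Smith normal form has invariant factors (1,1,1,1,1,1).

∂_2: C_2 → C_1 sends each 2-simplex [p,q,r] to [q,r] − [p,r] + [p,q]. For instance
  ∂[v_0,v_1,v_2] = [v_1,v_2] − [v_0,v_2] + [v_0,v_1],
  ∂[v_1,v_4,v_6] = [v_4,v_6] − [v_1,v_6] + [v_1,v_4].
This gives a 13×6 integer matrix of rank 6; reducing to Smith normal form yields diagonal entries (1,1,1,1,1,1).

Now H_k = ker ∂_k / im ∂_{k+1}, so:

  H_0: rank C_0 − rank ∂_1 = 8 − 6 = 2, and the invariant factors of ∂_1 are all 1, so H_0 ≅ Z^2.
  H_1: rank ker ∂_1 − rank ∂_2 = (13 − 6) − 6 = 1, and the invariant factors of ∂_2 are all 1, so H_1 ≅ Z.
  H_2: rank ker ∂_2 − rank ∂_3 = (6 − 6) − 0 = 0, and there is no ∂_3, so H_2 ≅ 0.

H_0 = Z^2,  H_1 = Z,  H_2 = 0.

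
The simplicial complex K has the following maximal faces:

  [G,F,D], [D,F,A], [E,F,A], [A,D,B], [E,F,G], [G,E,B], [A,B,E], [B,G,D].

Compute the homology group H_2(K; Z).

H_2 = Z.

Fix the vertex order A < B < D < E < F < G and write every simplex with vertices in increasing order. Then dim K = 2 and the simplices of K are:

  0-simplices (6): A, B, D, E, F, G
  1-simplices (12): AB, AD, AE, AF, BD, BE, BG, DF, DG, EF, EG, FG
  2-simplices (8): ABD, ABE, ADF, AEF, BDG, BEG, DFG, EFG

giving chain groups C_0 ≅ Z^6, C_1 ≅ Z^12, C_2 ≅ Z^8.

Boundary ∂_1: C_1 → C_0 sends each edge [p,q] (with p < q) to q − p.
The resulting 6×12 matrix has rank 5, and its Smith normal form has invariant factors (1,1,1,1,1).

Boundary ∂_2: C_2 → C_1 maps a triangle to the signed sum of its edges. For instance
  ∂BEG = EG − BG + BE,
  ∂ABE = BE − AE + AB.
This gives a 12×8 integer matrix of rank 7; reducing to Smith normal form yields diagonal entries (1,1,1,1,1,1,1).

Now H_k = ker ∂_k / im ∂_{k+1}, so:

  H_2: rank ker ∂_2 − rank ∂_3 = (8 − 7) − 0 = 1, and there is no ∂_3, so H_2 ≅ Z.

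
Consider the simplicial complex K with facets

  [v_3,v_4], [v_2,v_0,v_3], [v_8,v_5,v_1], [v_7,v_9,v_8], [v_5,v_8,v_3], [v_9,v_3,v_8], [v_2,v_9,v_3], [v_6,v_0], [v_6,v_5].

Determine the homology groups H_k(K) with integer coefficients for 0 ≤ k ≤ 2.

H_0 ≅ Z,  H_1 ≅ Z,  H_2 = 0.

Take the total order v_0 < v_1 < v_2 < v_3 < v_4 < v_5 < v_6 < v_7 < v_8 < v_9 on the vertex set. Then K (dimension 2) consists of the simplices:

  0-simplices (10): [v_0], [v_1], [v_2], [v_3], [v_4], [v_5], [v_6], [v_7], [v_8], [v_9]
  1-simplices (16): (16 of them)
  2-simplices (6): [v_0,v_2,v_3], [v_1,v_5,v_8], [v_2,v_3,v_9], [v_3,v_5,v_8], [v_3,v_8,v_9], [v_7,v_8,v_9]

so the chain groups are C_0 ≅ Z^10, C_1 ≅ Z^16, C_2 ≅ Z^6.

Boundary ∂_1: C_1 → C_0 is given by ∂[p,q] = [q] − [p].
The resulting 10×16 matrix has rank 9, and its Smith normal form has invariant factors (1,1,1,1,1,1,1,1,1).

∂_2: C_2 → C_1 sends each 2-simplex [p,q,r] to [q,r] − [p,r] + [p,q]. For instance
  ∂[v_2,v_3,v_9] = [v_3,v_9] − [v_2,v_9] + [v_2,v_3],
  ∂[v_3,v_8,v_9] = [v_8,v_9] − [v_3,v_9] + [v_3,v_8].
As a 16×6 matrix over Z this has rank 6, with invariant factors (1,1,1,1,1,1).

Now H_k = ker ∂_k / im ∂_{k+1}, so:

  H_0: rank C_0 − rank ∂_1 = 10 − 9 = 1, and the invariant factors of ∂_1 are all 1, so H_0 = Z.
  H_1: rank ker ∂_1 − rank ∂_2 = (16 − 9) − 6 = 1, and the invariant factors of ∂_2 are all 1, so H_1 = Z.
  H_2: rank ker ∂_2 − rank ∂_3 = (6 − 6) − 0 = 0, and there is no ∂_3, so H_2 = 0.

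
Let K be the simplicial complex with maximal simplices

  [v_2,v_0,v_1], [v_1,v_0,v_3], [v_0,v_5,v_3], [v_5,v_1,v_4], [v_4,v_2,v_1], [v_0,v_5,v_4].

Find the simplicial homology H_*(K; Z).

H_0 ≅ Z,  H_1 ≅ Z,  H_2 = 0.

K has 6 vertices, 12 edges, 6 triangles.
rank ∂_0 = 0, rank ∂_1 = 5 ⇒ b_0 = 6 − 0 − 5 = 1; all invariant factors of ∂_1 are 1 so no torsion. So H_0 = Z.
rank ∂_1 = 5, rank ∂_2 = 6 ⇒ b_1 = 12 − 5 − 6 = 1; all invariant factors of ∂_2 are 1 so no torsion. So H_1 = Z.
rank ∂_2 = 6, rank ∂_3 = 0 ⇒ b_2 = 6 − 6 − 0 = 0. So H_2 = 0.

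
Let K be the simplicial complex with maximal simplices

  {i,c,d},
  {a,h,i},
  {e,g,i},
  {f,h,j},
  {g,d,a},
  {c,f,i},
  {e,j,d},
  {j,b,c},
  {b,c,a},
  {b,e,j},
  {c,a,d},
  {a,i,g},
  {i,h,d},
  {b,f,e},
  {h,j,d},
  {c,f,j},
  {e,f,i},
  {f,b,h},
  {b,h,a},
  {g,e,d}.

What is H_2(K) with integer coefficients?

H_2 ≅ 0.

Fix the vertex order a < b < c < d < e < f < g < h < i < j and write every simplex with vertices in increasing order. Then dim K = 2 and the simplices of K are:

  0-simplices (10): a, b, c, d, e, f, g, h, i, j
  1-simplices (30): ab, ac, ad, ag, ah, ai, bc, be, bf, bh, bj, cd, cf, ci, cj, de, dg, dh, di, dj, ef, eg, ei, ej, fh, fi, fj, gi, hi, hj
  2-simplices (20): abc, abh, acd, adg, agi, ahi, bcj, bef, bej, bfh, cdi, cfi, cfj, deg, dej, dhi, dhj, efi, egi, fhj

giving chain groups C_0 ≅ Z^10, C_1 ≅ Z^30, C_2 ≅ Z^20.

∂_1: C_1 → C_0 sends each edge [p,q] (with p < q) to q − p.
The resulting 10×30 matrix has rank 9, and its Smith normal form has invariant factors (1,1,1,1,1,1,1,1,1).

∂_2: C_2 → C_1 maps a triangle to the signed sum of its edges. For instance
  ∂cdi = di − ci + cd,
  ∂bcj = cj − bj + bc.
The 30×20 boundary matrix has rank 20 and Smith normal form diag(1,1,1,1,1,1,1,1,1,1,1,1,1,1,1,1,1,1,1,2).

Now H_k = ker ∂_k / im ∂_{k+1}, so:

  H_2: rank ker ∂_2 − rank ∂_3 = (20 − 20) − 0 = 0, and there is no ∂_3, so H_2 = 0.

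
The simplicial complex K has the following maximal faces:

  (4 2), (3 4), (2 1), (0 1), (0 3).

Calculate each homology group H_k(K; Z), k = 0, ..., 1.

Fix the vertex order 0 < 1 < 2 < 3 < 4 and write every simplex with vertices in increasing order. Then dim K = 1 and the simplices of K are:

  0-simplices (5): [0], [1], [2], [3], [4]
  1-simplices (5): [0,1], [0,3], [1,2], [2,4], [3,4]

so the chain groups are C_0 ≅ Z^5, C_1 ≅ Z^5.

Boundary ∂_1: C_1 → C_0 maps an edge to its endpoints' difference, ∂[p,q] = q − p. For instance
  ∂[0,3] = [3] − [0].
The resulting 5×5 matrix has rank 4, and its Smith normal form has invariant factors (1,1,1,1).

Now H_k = ker ∂_k / im ∂_{k+1}, so:

  H_0: rank C_0 − rank ∂_1 = 5 − 4 = 1, and the invariant factors of ∂_1 are all 1, so H_0 ≅ Z.
  H_1: rank ker ∂_1 − rank ∂_2 = (5 − 4) − 0 = 1, and there is no ∂_2, so H_1 ≅ Z.

H_0 = Z,  H_1 = Z.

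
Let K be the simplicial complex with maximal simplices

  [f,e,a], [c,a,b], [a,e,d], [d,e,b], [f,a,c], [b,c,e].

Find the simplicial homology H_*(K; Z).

H_0 ≅ Z,  H_1 ≅ Z,  H_2 = 0.

Fix the vertex order a < b < c < d < e < f and write every simplex with vertices in increasing order. Then dim K = 2 and the simplices of K are:

  0-simplices (6): a, b, c, d, e, f
  1-simplices (12): ab, ac, ad, ae, af, bc, bd, be, ce, cf, de, ef
  2-simplices (6): abc, acf, ade, aef, bce, bde

giving chain groups C_0 ≅ Z^6, C_1 ≅ Z^12, C_2 ≅ Z^6.

The boundary map ∂_1: C_1 → C_0 maps an edge to its endpoints' difference, ∂[p,q] = q − p. For instance
  ∂ae = e − a.
The resulting 6×12 matrix has rank 5, and its Smith normal form has invariant factors (1,1,1,1,1).

∂_2: C_2 → C_1 acts by ∂[p,q,r] = [q,r] − [p,r] + [p,q]. For instance
  ∂abc = bc − ac + ab,
  ∂aef = ef − af + ae.
As a 12×6 matrix over Z this has rank 6, with invariant factors (1,1,1,1,1,1).

Now H_k = ker ∂_k / im ∂_{k+1}, so:

  H_0: rank C_0 − rank ∂_1 = 6 − 5 = 1, and the invariant factors of ∂_1 are all 1, so H_0 ≅ Z.
  H_1: rank ker ∂_1 − rank ∂_2 = (12 − 5) − 6 = 1, and the invariant factors of ∂_2 are all 1, so H_1 ≅ Z.
  H_2: rank ker ∂_2 − rank ∂_3 = (6 − 6) − 0 = 0, and there is no ∂_3, so H_2 ≅ 0.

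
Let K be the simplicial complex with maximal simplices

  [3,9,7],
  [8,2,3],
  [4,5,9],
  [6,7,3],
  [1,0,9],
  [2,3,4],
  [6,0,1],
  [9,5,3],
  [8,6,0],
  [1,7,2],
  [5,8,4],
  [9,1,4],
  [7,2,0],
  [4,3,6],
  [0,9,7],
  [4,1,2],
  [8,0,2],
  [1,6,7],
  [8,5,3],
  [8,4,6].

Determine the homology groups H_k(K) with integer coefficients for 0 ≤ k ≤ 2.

Fix the vertex order 0 < 1 < 2 < 3 < 4 < 5 < 6 < 7 < 8 < 9 and write every simplex with vertices in increasing order. Then dim K = 2 and the simplices of K are:

  0-simplices (10): [0], [1], [2], [3], [4], [5], [6], [7], [8], [9]
  1-simplices (30): (30 of them)
  2-simplices (20): (20 of them)

so the chain groups are C_0 ≅ Z^10, C_1 ≅ Z^30, C_2 ≅ Z^20.

∂_1: C_1 → C_0 is given by ∂[p,q] = [q] − [p].
This gives a 10×30 integer matrix of rank 9; reducing to Smith normal form yields diagonal entries (1,1,1,1,1,1,1,1,1).

The boundary map ∂_2: C_2 → C_1 sends each 2-simplex [p,q,r] to [q,r] − [p,r] + [p,q]. For instance
  ∂[3,4,6] = [4,6] − [3,6] + [3,4],
  ∂[3,5,9] = [5,9] − [3,9] + [3,5].
This gives a 30×20 integer matrix of rank 20; reducing to Smith normal form yields diagonal entries (1,1,1,1,1,1,1,1,1,1,1,1,1,1,1,1,1,1,1,2).

Computing H_k = (kernel of ∂_k) / (image of ∂_{k+1}):

  H_0: rank C_0 − rank ∂_1 = 10 − 9 = 1, and the invariant factors of ∂_1 are all 1, so H_0 ≅ Z.
  H_1: rank ker ∂_1 − rank ∂_2 = (30 − 9) − 20 = 1, and ∂_2 has invariant factor 2 > 1, so H_1 ≅ Z ⊕ Z/2Z.
  H_2: rank ker ∂_2 − rank ∂_3 = (20 − 20) − 0 = 0, and there is no ∂_3, so H_2 ≅ 0.

As a check, the Euler characteristic is 10 − 30 + 20 = 0, which agrees with 1 − 1 + 0 = 0.

H_0 ≅ Z,  H_1 ≅ Z ⊕ Z/2Z,  H_2 = 0.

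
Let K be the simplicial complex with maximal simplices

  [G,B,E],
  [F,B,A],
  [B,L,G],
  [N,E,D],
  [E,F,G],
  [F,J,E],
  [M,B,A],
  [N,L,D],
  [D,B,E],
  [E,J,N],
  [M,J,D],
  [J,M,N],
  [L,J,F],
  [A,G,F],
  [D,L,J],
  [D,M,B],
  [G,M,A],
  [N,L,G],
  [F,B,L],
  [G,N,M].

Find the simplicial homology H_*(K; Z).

H_0 = Z,  H_1 = Z ⊕ Z_2,  H_2 = 0.

Fix the vertex order A < B < D < E < F < G < J < L < M < N and write every simplex with vertices in increasing order. Then dim K = 2 and the simplices of K are:

  0-simplices (10): A, B, D, E, F, G, J, L, M, N
  1-simplices (30): AB, AF, AG, AM, BD, BE, BF, BG, BL, BM, DE, DJ, DL, DM, DN, EF, EG, EJ, EN, FG, FJ, FL, GL, GM, GN, JL, JM, JN, LN, MN
  2-simplices (20): ABF, ABM, AFG, AGM, BDE, BDM, BEG, BFL, BGL, DEN, DJL, DJM, DLN, EFG, EFJ, EJN, FJL, GLN, GMN, JMN

Hence C_0 ≅ Z^10, C_1 ≅ Z^30, C_2 ≅ Z^20.

Boundary ∂_1: C_1 → C_0 is given by ∂[p,q] = [q] − [p]. For instance
  ∂AB = B − A.
The 10×30 boundary matrix has rank 9 and Smith normal form diag(1,1,1,1,1,1,1,1,1).

∂_2: C_2 → C_1 maps a triangle to the signed sum of its edges. For instance
  ∂BEG = EG − BG + BE,
  ∂AFG = FG − AG + AF.
This gives a 30×20 integer matrix of rank 20; reducing to Smith normal form yields diagonal entries (1,1,1,1,1,1,1,1,1,1,1,1,1,1,1,1,1,1,1,2).

Reading off H_k = ker ∂_k / im ∂_{k+1}:

  H_0: rank C_0 − rank ∂_1 = 10 − 9 = 1, and the invariant factors of ∂_1 are all 1, so H_0 = Z.
  H_1: rank ker ∂_1 − rank ∂_2 = (30 − 9) − 20 = 1, and ∂_2 has invariant factor 2 > 1, so H_1 = Z ⊕ Z_2.
  H_2: rank ker ∂_2 − rank ∂_3 = (20 − 20) − 0 = 0, and there is no ∂_3, so H_2 = 0.

As a check, the Euler characteristic is 10 − 30 + 20 = 0, which agrees with 1 − 1 + 0 = 0.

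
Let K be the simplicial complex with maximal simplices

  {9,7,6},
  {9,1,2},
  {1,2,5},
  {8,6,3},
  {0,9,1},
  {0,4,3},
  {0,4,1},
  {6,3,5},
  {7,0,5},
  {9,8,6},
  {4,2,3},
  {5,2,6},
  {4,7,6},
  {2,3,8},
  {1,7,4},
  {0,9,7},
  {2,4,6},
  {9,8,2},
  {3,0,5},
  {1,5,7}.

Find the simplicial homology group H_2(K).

Take the total order 0 < 1 < 2 < 3 < 4 < 5 < 6 < 7 < 8 < 9 on the vertex set. Then K (dimension 2) consists of the simplices:

  0-simplices (10): [0], [1], [2], [3], [4], [5], [6], [7], [8], [9]
  1-simplices (30): (30 of them)
  2-simplices (20): (20 of them)

Hence C_0 ≅ Z^10, C_1 ≅ Z^30, C_2 ≅ Z^20.

Boundary ∂_1: C_1 → C_0 sends each edge [p,q] (with p < q) to q − p. For instance
  ∂[3,6] = [6] − [3].
The resulting 10×30 matrix has rank 9, and its Smith normal form has invariant factors (1,1,1,1,1,1,1,1,1).

The boundary map ∂_2: C_2 → C_1 acts by ∂[p,q,r] = [q,r] − [p,r] + [p,q]. For instance
  ∂[1,4,7] = [4,7] − [1,7] + [1,4],
  ∂[2,3,8] = [3,8] − [2,8] + [2,3].
The 30×20 boundary matrix has rank 20 and Smith normal form diag(1,1,1,1,1,1,1,1,1,1,1,1,1,1,1,1,1,1,1,2).

Reading off H_k = ker ∂_k / im ∂_{k+1}:

  H_2: rank ker ∂_2 − rank ∂_3 = (20 − 20) − 0 = 0, and there is no ∂_3, so H_2 ≅ 0.

H_2 ≅ 0.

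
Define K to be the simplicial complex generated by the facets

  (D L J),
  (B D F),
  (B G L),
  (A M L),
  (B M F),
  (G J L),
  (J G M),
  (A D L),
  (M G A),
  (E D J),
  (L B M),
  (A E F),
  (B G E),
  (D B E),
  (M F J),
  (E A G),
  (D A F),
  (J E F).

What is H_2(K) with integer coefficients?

H_2 = 0.

Take the total order A < B < D < E < F < G < J < L < M on the vertex set. Then K (dimension 2) consists of the simplices:

  0-simplices (9): A, B, D, E, F, G, J, L, M
  1-simplices (27): AD, AE, AF, AG, AL, AM, BD, BE, BF, BG, BL, BM, DE, DF, DJ, DL, EF, EG, EJ, FJ, FM, GJ, GL, GM, JL, JM, LM
  2-simplices (18): ADF, ADL, AEF, AEG, AGM, ALM, BDE, BDF, BEG, BFM, BGL, BLM, DEJ, DJL, EFJ, FJM, GJL, GJM

so the chain groups are C_0 ≅ Z^9, C_1 ≅ Z^27, C_2 ≅ Z^18.

∂_1: C_1 → C_0 is given by ∂[p,q] = [q] − [p].
As a 9×27 matrix over Z this has rank 8, with invariant factors (1,1,1,1,1,1,1,1).

Boundary ∂_2: C_2 → C_1 sends each 2-simplex [p,q,r] to [q,r] − [p,r] + [p,q]. For instance
  ∂DEJ = EJ − DJ + DE,
  ∂DJL = JL − DL + DJ.
This gives a 27×18 integer matrix of rank 18; reducing to Smith normal form yields diagonal entries (1,1,1,1,1,1,1,1,1,1,1,1,1,1,1,1,1,2).

Now H_k = ker ∂_k / im ∂_{k+1}, so:

  H_2: rank ker ∂_2 − rank ∂_3 = (18 − 18) − 0 = 0, and there is no ∂_3, so H_2 ≅ 0.

(K is a triangulation of the Klein bottle.)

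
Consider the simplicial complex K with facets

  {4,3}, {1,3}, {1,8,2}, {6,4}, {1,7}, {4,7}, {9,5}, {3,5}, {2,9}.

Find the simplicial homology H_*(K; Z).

K has 9 vertices, 11 edges, 1 triangle.
rank ∂_0 = 0, rank ∂_1 = 8 ⇒ b_0 = 9 − 0 − 8 = 1; all invariant factors of ∂_1 are 1 so no torsion. So H_0 ≅ Z.
rank ∂_1 = 8, rank ∂_2 = 1 ⇒ b_1 = 11 − 8 − 1 = 2; all invariant factors of ∂_2 are 1 so no torsion. So H_1 ≅ Z^2.
rank ∂_2 = 1, rank ∂_3 = 0 ⇒ b_2 = 1 − 1 − 0 = 0. So H_2 ≅ 0.

H_0 = Z,  H_1 = Z^2,  H_2 = 0.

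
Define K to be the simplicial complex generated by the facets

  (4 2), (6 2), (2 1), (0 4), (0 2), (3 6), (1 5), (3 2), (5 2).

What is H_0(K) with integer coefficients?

Take the total order 0 < 1 < 2 < 3 < 4 < 5 < 6 on the vertex set. Then K (dimension 1) consists of the simplices:

  0-simplices (7): [0], [1], [2], [3], [4], [5], [6]
  1-simplices (9): [0,2], [0,4], [1,2], [1,5], [2,3], [2,4], [2,5], [2,6], [3,6]

giving chain groups C_0 ≅ Z^7, C_1 ≅ Z^9.

Boundary ∂_1: C_1 → C_0 sends each edge [p,q] (with p < q) to q − p. For instance
  ∂[0,4] = [4] − [0].
The resulting 7×9 matrix has rank 6, and its Smith normal form has invariant factors (1,1,1,1,1,1).

From H_k ≅ ker(∂_k) / im(∂_{k+1}) we obtain:

  H_0: rank C_0 − rank ∂_1 = 7 − 6 = 1, and the invariant factors of ∂_1 are all 1, so H_0 ≅ Z.

H_0 ≅ Z.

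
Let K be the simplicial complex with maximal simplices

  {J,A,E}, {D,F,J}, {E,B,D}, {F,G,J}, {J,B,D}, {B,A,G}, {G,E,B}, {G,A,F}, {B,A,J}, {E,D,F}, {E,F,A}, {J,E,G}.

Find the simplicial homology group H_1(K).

H_1 ≅ Z/2.

Fix the vertex order A < B < D < E < F < G < J and write every simplex with vertices in increasing order. Then dim K = 2 and the simplices of K are:

  0-simplices (7): A, B, D, E, F, G, J
  1-simplices (18): AB, AE, AF, AG, AJ, BD, BE, BG, BJ, DE, DF, DJ, EF, EG, EJ, FG, FJ, GJ
  2-simplices (12): ABG, ABJ, AEF, AEJ, AFG, BDE, BDJ, BEG, DEF, DFJ, EGJ, FGJ

giving chain groups C_0 ≅ Z^7, C_1 ≅ Z^18, C_2 ≅ Z^12.

The boundary map ∂_1: C_1 → C_0 maps an edge to its endpoints' difference, ∂[p,q] = q − p.
This gives a 7×18 integer matrix of rank 6; reducing to Smith normal form yields diagonal entries (1,1,1,1,1,1).

The boundary map ∂_2: C_2 → C_1 sends each 2-simplex [p,q,r] to [q,r] − [p,r] + [p,q]. For instance
  ∂DFJ = FJ − DJ + DF,
  ∂ABG = BG − AG + AB.
The 18×12 boundary matrix has rank 12 and Smith normal form diag(1,1,1,1,1,1,1,1,1,1,1,2).

From H_k ≅ ker(∂_k) / im(∂_{k+1}) we obtain:

  H_1: rank ker ∂_1 − rank ∂_2 = (18 − 6) − 12 = 0, and ∂_2 has invariant factor 2 > 1, so H_1 ≅ Z/2.

(K is a triangulation of the real projective plane RP^2.)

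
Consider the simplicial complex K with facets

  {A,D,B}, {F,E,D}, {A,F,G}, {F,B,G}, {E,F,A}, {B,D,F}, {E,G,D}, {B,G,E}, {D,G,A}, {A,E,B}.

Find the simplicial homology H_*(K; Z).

K has 6 vertices, 15 edges, 10 triangles.
rank ∂_0 = 0, rank ∂_1 = 5 ⇒ b_0 = 6 − 0 − 5 = 1; all invariant factors of ∂_1 are 1 so no torsion. So H_0 = Z.
rank ∂_1 = 5, rank ∂_2 = 10 ⇒ b_1 = 15 − 5 − 10 = 0; ∂_2 has invariant factor(s) [2] giving torsion. So H_1 = Z/2.
rank ∂_2 = 10, rank ∂_3 = 0 ⇒ b_2 = 10 − 10 − 0 = 0. So H_2 = 0.

H_0 ≅ Z,  H_1 ≅ Z/2,  H_2 = 0.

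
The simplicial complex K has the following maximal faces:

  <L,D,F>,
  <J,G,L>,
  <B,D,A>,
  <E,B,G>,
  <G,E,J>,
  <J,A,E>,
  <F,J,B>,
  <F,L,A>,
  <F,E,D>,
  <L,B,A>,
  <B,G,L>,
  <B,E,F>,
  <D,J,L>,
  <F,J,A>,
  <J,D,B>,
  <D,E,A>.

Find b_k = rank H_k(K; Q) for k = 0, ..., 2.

We work with the vertex ordering A < B < D < E < F < G < J < L. The simplices of K, each written with vertices in increasing order, are:

  0-simplices (8): A, B, D, E, F, G, J, L
  1-simplices (24): AB, AD, AE, AF, AJ, AL, BD, BE, BF, BG, BJ, BL, DE, DF, DJ, DL, EF, EG, EJ, FJ, FL, GJ, GL, JL
  2-simplices (16): ABD, ABL, ADE, AEJ, AFJ, AFL, BDJ, BEF, BEG, BFJ, BGL, DEF, DFL, DJL, EGJ, GJL

Hence C_0 ≅ Z^8, C_1 ≅ Z^24, C_2 ≅ Z^16.

The boundary map ∂_1: C_1 → C_0 sends each edge [p,q] (with p < q) to q − p. For instance
  ∂AB = B − A.
This gives a 8×24 integer matrix of rank 7; reducing to Smith normal form yields diagonal entries (1,1,1,1,1,1,1).

The boundary map ∂_2: C_2 → C_1 maps a triangle to the signed sum of its edges. For instance
  ∂BFJ = FJ − BJ + BF,
  ∂AFL = FL − AL + AF.
As a 24×16 matrix over Z this has rank 15, with invariant factors (1,1,1,1,1,1,1,1,1,1,1,1,1,1,1).

From H_k ≅ ker(∂_k) / im(∂_{k+1}) we obtain:

  H_0: rank C_0 − rank ∂_1 = 8 − 7 = 1, and the invariant factors of ∂_1 are all 1, so H_0 = Z.
  H_1: rank ker ∂_1 − rank ∂_2 = (24 − 7) − 15 = 2, and the invariant factors of ∂_2 are all 1, so H_1 = Z^2.
  H_2: rank ker ∂_2 − rank ∂_3 = (16 − 15) − 0 = 1, and there is no ∂_3, so H_2 = Z.

As a check, the Euler characteristic is 8 − 24 + 16 = 0, which agrees with 1 − 2 + 1 = 0.

Hence the Betti numbers are b_0 = 1, b_1 = 2, b_2 = 1.

b_0 = 1, b_1 = 2, b_2 = 1.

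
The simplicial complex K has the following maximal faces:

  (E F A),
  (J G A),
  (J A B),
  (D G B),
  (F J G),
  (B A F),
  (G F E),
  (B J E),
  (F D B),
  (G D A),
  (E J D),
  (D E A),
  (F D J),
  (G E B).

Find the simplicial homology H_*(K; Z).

Order the vertices as A < B < D < E < F < G < J. Listing each simplex with vertices in this order, K has dimension 2 with simplices:

  0-simplices (7): A, B, D, E, F, G, J
  1-simplices (21): AB, AD, AE, AF, AG, AJ, BD, BE, BF, BG, BJ, DE, DF, DG, DJ, EF, EG, EJ, FG, FJ, GJ
  2-simplices (14): ABF, ABJ, ADE, ADG, AEF, AGJ, BDF, BDG, BEG, BEJ, DEJ, DFJ, EFG, FGJ

so the chain groups are C_0 ≅ Z^7, C_1 ≅ Z^21, C_2 ≅ Z^14.

∂_1: C_1 → C_0 maps an edge to its endpoints' difference, ∂[p,q] = q − p. For instance
  ∂BD = D − B.
The 7×21 boundary matrix has rank 6 and Smith normal form diag(1,1,1,1,1,1).

∂_2: C_2 → C_1 maps a triangle to the signed sum of its edges. For instance
  ∂BDF = DF − BF + BD,
  ∂DEJ = EJ − DJ + DE.
The 21×14 boundary matrix has rank 13 and Smith normal form diag(1,1,1,1,1,1,1,1,1,1,1,1,1).

Computing H_k = (kernel of ∂_k) / (image of ∂_{k+1}):

  H_0: rank C_0 − rank ∂_1 = 7 − 6 = 1, and the invariant factors of ∂_1 are all 1, so H_0 = Z.
  H_1: rank ker ∂_1 − rank ∂_2 = (21 − 6) − 13 = 2, and the invariant factors of ∂_2 are all 1, so H_1 = Z^2.
  H_2: rank ker ∂_2 − rank ∂_3 = (14 − 13) − 0 = 1, and there is no ∂_3, so H_2 = Z.

(K is a triangulation of the torus T^2.)

H_0 = Z,  H_1 = Z^2,  H_2 = Z.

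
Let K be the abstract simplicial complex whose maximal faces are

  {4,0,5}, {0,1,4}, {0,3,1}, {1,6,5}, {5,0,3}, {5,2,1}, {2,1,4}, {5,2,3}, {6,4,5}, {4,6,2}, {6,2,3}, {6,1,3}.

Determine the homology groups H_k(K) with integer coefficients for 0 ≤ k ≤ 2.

H_0 = Z,  H_1 = Z/2,  H_2 = 0.

Take the total order 0 < 1 < 2 < 3 < 4 < 5 < 6 on the vertex set. Then K (dimension 2) consists of the simplices:

  0-simplices (7): [0], [1], [2], [3], [4], [5], [6]
  1-simplices (18): [0,1], [0,3], [0,4], [0,5], [1,2], [1,3], [1,4], [1,5], [1,6], [2,3], [2,4], [2,5], [2,6], [3,5], [3,6], [4,5], [4,6], [5,6]
  2-simplices (12): [0,1,3], [0,1,4], [0,3,5], [0,4,5], [1,2,4], [1,2,5], [1,3,6], [1,5,6], [2,3,5], [2,3,6], [2,4,6], [4,5,6]

giving chain groups C_0 ≅ Z^7, C_1 ≅ Z^18, C_2 ≅ Z^12.

Boundary ∂_1: C_1 → C_0 maps an edge to its endpoints' difference, ∂[p,q] = q − p. For instance
  ∂[1,4] = [4] − [1].
This gives a 7×18 integer matrix of rank 6; reducing to Smith normal form yields diagonal entries (1,1,1,1,1,1).

∂_2: C_2 → C_1 maps a triangle to the signed sum of its edges. For instance
  ∂[1,2,4] = [2,4] − [1,4] + [1,2],
  ∂[0,1,3] = [1,3] − [0,3] + [0,1].
The resulting 18×12 matrix has rank 12, and its Smith normal form has invariant factors (1,1,1,1,1,1,1,1,1,1,1,2).

Now H_k = ker ∂_k / im ∂_{k+1}, so:

  H_0: rank C_0 − rank ∂_1 = 7 − 6 = 1, and the invariant factors of ∂_1 are all 1, so H_0 ≅ Z.
  H_1: rank ker ∂_1 − rank ∂_2 = (18 − 6) − 12 = 0, and ∂_2 has invariant factor 2 > 1, so H_1 ≅ Z/2.
  H_2: rank ker ∂_2 − rank ∂_3 = (12 − 12) − 0 = 0, and there is no ∂_3, so H_2 ≅ 0.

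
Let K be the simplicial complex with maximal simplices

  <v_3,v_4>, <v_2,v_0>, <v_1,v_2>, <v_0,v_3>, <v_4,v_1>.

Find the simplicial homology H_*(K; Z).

Fix the vertex order v_0 < v_1 < v_2 < v_3 < v_4 and write every simplex with vertices in increasing order. Then dim K = 1 and the simplices of K are:

  0-simplices (5): [v_0], [v_1], [v_2], [v_3], [v_4]
  1-simplices (5): [v_0,v_2], [v_0,v_3], [v_1,v_2], [v_1,v_4], [v_3,v_4]

giving chain groups C_0 ≅ Z^5, C_1 ≅ Z^5.

The boundary map ∂_1: C_1 → C_0 sends each edge [p,q] (with p < q) to q − p.
This gives a 5×5 integer matrix of rank 4; reducing to Smith normal form yields diagonal entries (1,1,1,1).

Reading off H_k = ker ∂_k / im ∂_{k+1}:

  H_0: rank C_0 − rank ∂_1 = 5 − 4 = 1, and the invariant factors of ∂_1 are all 1, so H_0 = Z.
  H_1: rank ker ∂_1 − rank ∂_2 = (5 − 4) − 0 = 1, and there is no ∂_2, so H_1 = Z.

H_0 ≅ Z,  H_1 ≅ Z.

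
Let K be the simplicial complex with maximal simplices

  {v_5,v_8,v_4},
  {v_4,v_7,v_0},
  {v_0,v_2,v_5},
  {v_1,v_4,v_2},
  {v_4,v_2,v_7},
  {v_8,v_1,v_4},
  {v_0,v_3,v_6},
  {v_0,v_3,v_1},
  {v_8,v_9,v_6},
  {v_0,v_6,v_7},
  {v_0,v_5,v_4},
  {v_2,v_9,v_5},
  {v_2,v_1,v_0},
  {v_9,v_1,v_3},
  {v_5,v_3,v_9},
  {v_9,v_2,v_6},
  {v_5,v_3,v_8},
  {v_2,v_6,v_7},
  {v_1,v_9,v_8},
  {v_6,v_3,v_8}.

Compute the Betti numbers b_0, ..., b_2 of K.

b_0 = 1, b_1 = 1, b_2 = 0.

We work with the vertex ordering v_0 < v_1 < v_2 < v_3 < v_4 < v_5 < v_6 < v_7 < v_8 < v_9. The simplices of K, each written with vertices in increasing order, are:

  0-simplices (10): [v_0], [v_1], [v_2], [v_3], [v_4], [v_5], [v_6], [v_7], [v_8], [v_9]
  1-simplices (30): (30 of them)
  2-simplices (20): (20 of them)

giving chain groups C_0 ≅ Z^10, C_1 ≅ Z^30, C_2 ≅ Z^20.

∂_1: C_1 → C_0 sends each edge [p,q] (with p < q) to q − p.
This gives a 10×30 integer matrix of rank 9; reducing to Smith normal form yields diagonal entries (1,1,1,1,1,1,1,1,1).

∂_2: C_2 → C_1 acts by ∂[p,q,r] = [q,r] − [p,r] + [p,q]. For instance
  ∂[v_0,v_2,v_5] = [v_2,v_5] − [v_0,v_5] + [v_0,v_2],
  ∂[v_1,v_3,v_9] = [v_3,v_9] − [v_1,v_9] + [v_1,v_3].
The resulting 30×20 matrix has rank 20, and its Smith normal form has invariant factors (1,1,1,1,1,1,1,1,1,1,1,1,1,1,1,1,1,1,1,2).

Reading off H_k = ker ∂_k / im ∂_{k+1}:

  H_0: rank C_0 − rank ∂_1 = 10 − 9 = 1, and the invariant factors of ∂_1 are all 1, so H_0 ≅ Z.
  H_1: rank ker ∂_1 − rank ∂_2 = (30 − 9) − 20 = 1, and ∂_2 has invariant factor 2 > 1, so H_1 ≅ Z ⊕ Z/2.
  H_2: rank ker ∂_2 − rank ∂_3 = (20 − 20) − 0 = 0, and there is no ∂_3, so H_2 ≅ 0.

As a check, the Euler characteristic is 10 − 30 + 20 = 0, which agrees with 1 − 1 + 0 = 0.
(K is a triangulation of the Klein bottle.)

Hence the Betti numbers are b_0 = 1, b_1 = 1, b_2 = 0.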